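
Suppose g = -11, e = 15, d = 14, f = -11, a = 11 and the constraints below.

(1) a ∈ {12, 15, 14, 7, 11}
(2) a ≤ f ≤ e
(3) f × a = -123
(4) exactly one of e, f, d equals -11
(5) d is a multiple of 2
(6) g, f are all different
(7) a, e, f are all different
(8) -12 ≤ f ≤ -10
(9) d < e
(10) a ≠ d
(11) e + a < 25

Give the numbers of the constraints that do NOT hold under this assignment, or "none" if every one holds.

The assignment fails constraints 2, 3, 6, and 11.

(1) a = 11 is in {12, 15, 14, 7, 11} — OK.
(2) values 11, -11, 15; a = 11 is not ≤ f = -11 — violated.
(3) f × a = -11 × 11 = -121, not -123 — violated.
(4) e=15, f=-11, d=14; 1 of them equals -11 — OK.
(5) 14 / 2 = 7, so 2 divides 14 — OK.
(6) g = f = -11, not all different — violated.
(7) values 11, 15, -11 are pairwise distinct — OK.
(8) f = -11 lies in [-12, -10] — OK.
(9) d = 14, e = 15; 14 < 15 — OK.
(10) a = 11, d = 14; distinct — OK.
(11) e + a = 15 + 11 = 26; 26 ≥ 25, bound 25 not met — violated.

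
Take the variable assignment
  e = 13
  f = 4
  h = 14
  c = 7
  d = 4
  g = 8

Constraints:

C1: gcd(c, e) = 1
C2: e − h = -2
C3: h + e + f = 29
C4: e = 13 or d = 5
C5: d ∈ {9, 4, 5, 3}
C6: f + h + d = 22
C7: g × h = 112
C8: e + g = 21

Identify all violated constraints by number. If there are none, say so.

Violated: 2, 3.

C1: gcd(7, 13) = 1 — holds.
C2: e − h = 13 − 14 = -1, not -2 — does not hold.
C3: h + e + f = 14 + 13 + 4 = 31, not 29 — does not hold.
C4: e = 13 = 13 (first disjunct) — holds.
C5: d = 4 is in {9, 4, 5, 3} — holds.
C6: f + h + d = 4 + 14 + 4 = 22 — holds.
C7: g × h = 8 × 14 = 112 — holds.
C8: e + g = 13 + 8 = 21 — holds.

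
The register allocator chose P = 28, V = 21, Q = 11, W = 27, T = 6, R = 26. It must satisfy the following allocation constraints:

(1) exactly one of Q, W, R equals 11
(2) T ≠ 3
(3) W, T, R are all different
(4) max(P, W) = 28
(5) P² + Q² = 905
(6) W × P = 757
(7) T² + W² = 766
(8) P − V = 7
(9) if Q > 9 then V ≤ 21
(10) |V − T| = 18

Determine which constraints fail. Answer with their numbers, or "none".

(1) Q=11, W=27, R=26; 1 of them equals 11  OK
(2) T = 6, and 6 ≠ 3  OK
(3) values 27, 6, 26 are pairwise distinct  OK
(4) max(28, 27) = 28  OK
(5) P² + Q² = 28² + 11² = 784 + 121 = 905  OK
(6) W × P = 27 × 28 = 756, not 757  FAIL
(7) T² + W² = 6² + 27² = 36 + 729 = 765, not 766  FAIL
(8) P − V = 28 − 21 = 7  OK
(9) Q = 11 > 9, so we need V ≤ 21; V = 21 ≤ 21  OK
(10) |21 − 6| = 15, not 18  FAIL

The assignment fails constraints 6, 7, 10.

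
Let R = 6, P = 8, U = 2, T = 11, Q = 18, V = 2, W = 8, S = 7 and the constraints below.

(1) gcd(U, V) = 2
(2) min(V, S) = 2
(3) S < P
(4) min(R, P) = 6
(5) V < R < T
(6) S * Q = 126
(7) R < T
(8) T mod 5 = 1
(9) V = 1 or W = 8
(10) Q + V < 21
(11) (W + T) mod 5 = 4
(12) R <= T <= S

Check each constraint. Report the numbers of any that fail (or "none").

Constraint 12 is violated.

(1) gcd(2, 2) = 2  yes
(2) min(2, 7) = 2  yes
(3) S = 7, P = 8; 7 < 8  yes
(4) min(6, 8) = 6  yes
(5) values 2 < 6 < 11  yes
(6) S * Q = 7 * 18 = 126  yes
(7) R = 6, T = 11; 6 < 11  yes
(8) 11 mod 5 = 1  yes
(9) V = 2 ≠ 1, but W = 8 = 8 (second disjunct)  yes
(10) Q + V = 18 + 2 = 20; 20 < 21  yes
(11) W + T = 19; 19 mod 5 = 4  yes
(12) values 6, 11, 7; T = 11 is not <= S = 7  no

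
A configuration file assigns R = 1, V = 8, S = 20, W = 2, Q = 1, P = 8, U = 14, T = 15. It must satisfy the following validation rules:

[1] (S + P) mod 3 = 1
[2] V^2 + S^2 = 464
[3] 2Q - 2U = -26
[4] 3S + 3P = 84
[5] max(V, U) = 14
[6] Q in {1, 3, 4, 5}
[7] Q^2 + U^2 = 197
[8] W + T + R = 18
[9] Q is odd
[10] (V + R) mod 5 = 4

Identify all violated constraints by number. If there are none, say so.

All constraints are satisfied.

[1] S + P = 28; 28 mod 3 = 1  ✔
[2] V^2 + S^2 = 8^2 + 20^2 = 64 + 400 = 464  ✔
[3] 2Q - 2U = 2(1) - 2(14) = -26  ✔
[4] 3S + 3P = 3(20) + 3(8) = 84  ✔
[5] max(8, 14) = 14  ✔
[6] Q = 1 is in {1, 3, 4, 5}  ✔
[7] Q^2 + U^2 = 1^2 + 14^2 = 1 + 196 = 197  ✔
[8] W + T + R = 2 + 15 + 1 = 18  ✔
[9] Q = 1 is odd  ✔
[10] V + R = 9; 9 mod 5 = 4  ✔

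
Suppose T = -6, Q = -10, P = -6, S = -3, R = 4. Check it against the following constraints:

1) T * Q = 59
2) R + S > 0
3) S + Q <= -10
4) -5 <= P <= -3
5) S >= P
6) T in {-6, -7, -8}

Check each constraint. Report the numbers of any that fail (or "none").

1) T * Q = -6 * (-10) = 60, not 59  no
2) R + S = 4 + (-3) = 1; 1 > 0  yes
3) S + Q = -3 + (-10) = -13; -13 ≤ -10  yes
4) P = -6 is outside [-5, -3]  no
5) S = -3, P = -6; -3 ≥ -6  yes
6) T = -6 is in {-6, -7, -8}  yes

Violated: 1 and 4.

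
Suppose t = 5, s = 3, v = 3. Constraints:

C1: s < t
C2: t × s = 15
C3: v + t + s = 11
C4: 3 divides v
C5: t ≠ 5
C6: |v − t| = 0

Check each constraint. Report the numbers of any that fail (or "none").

C1: s = 3, t = 5; 3 < 5  OK
C2: t × s = 5 × 3 = 15  OK
C3: v + t + s = 3 + 5 + 3 = 11  OK
C4: 3 / 3 = 1, so 3 divides 3  OK
C5: t = 5, but 5 is required to differ  FAIL
C6: |3 − 5| = 2, not 0  FAIL

The assignment fails constraints 5 and 6.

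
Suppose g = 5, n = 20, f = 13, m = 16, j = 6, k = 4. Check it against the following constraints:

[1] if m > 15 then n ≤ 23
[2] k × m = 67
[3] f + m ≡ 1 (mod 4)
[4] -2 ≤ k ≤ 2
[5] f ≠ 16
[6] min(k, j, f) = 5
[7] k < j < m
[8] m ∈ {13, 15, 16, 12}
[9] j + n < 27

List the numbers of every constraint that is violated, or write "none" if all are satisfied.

Constraints 2, 4, and 6 are violated.

[1] m = 16 > 15, so we need n ≤ 23; n = 20 ≤ 23 — satisfied.
[2] k × m = 4 × 16 = 64, not 67 — violated.
[3] f + m = 29; 29 mod 4 = 1 — satisfied.
[4] k = 4 is outside [-2, 2] — violated.
[5] f = 13, and 13 ≠ 16 — satisfied.
[6] min(4, 6, 13) = 4, not 5 — violated.
[7] values 4 < 6 < 16 — satisfied.
[8] m = 16 is in {13, 15, 16, 12} — satisfied.
[9] j + n = 6 + 20 = 26; 26 < 27 — satisfied.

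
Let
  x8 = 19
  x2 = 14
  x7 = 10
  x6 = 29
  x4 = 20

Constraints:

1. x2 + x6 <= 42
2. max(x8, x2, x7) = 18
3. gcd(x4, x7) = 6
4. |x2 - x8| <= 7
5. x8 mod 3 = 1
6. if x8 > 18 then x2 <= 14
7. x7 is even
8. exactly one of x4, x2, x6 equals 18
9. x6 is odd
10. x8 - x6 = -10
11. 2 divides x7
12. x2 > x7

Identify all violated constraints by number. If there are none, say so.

1. x2 + x6 = 14 + 29 = 43; 43 > 42, bound 42 not met  fails
2. max(19, 14, 10) = 19, not 18  fails
3. gcd(20, 10) = 10, not 6  fails
4. |14 - 19| = 5; 5 ≤ 7  holds
5. 19 mod 3 = 1  holds
6. x8 = 19 > 18, so we need x2 ≤ 14; x2 = 14 ≤ 14  holds
7. x7 = 10 is even  holds
8. x4=20, x2=14, x6=29; 0 of them equal 18, not exactly one  fails
9. x6 = 29 is odd  holds
10. x8 - x6 = 19 - 29 = -10  holds
11. 10 / 2 = 5, so 2 divides 10  holds
12. x2 = 14, x7 = 10; 14 > 10  holds

The assignment fails constraints 1, 2, 3, 8.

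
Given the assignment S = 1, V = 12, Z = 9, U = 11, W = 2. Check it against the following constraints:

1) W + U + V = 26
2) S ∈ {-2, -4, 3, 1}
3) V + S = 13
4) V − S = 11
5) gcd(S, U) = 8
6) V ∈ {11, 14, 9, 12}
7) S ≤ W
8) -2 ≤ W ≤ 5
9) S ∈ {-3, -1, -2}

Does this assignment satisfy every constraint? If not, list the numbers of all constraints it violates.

Constraints 1, 5, and 9 do not hold.

1) W + U + V = 2 + 11 + 12 = 25, not 26 — violated.
2) S = 1 is in {-2, -4, 3, 1} — satisfied.
3) V + S = 12 + 1 = 13 — satisfied.
4) V − S = 12 − 1 = 11 — satisfied.
5) gcd(1, 11) = 1, not 8 — violated.
6) V = 12 is in {11, 14, 9, 12} — satisfied.
7) S = 1, W = 2; 1 ≤ 2 — satisfied.
8) W = 2 lies in [-2, 5] — satisfied.
9) S = 1 is not in {-3, -1, -2} — violated.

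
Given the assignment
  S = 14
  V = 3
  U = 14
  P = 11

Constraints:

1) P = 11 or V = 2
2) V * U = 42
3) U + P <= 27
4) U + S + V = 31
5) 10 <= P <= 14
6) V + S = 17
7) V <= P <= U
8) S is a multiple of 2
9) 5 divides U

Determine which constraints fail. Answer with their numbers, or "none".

1) P = 11 = 11 (first disjunct) — OK.
2) V * U = 3 * 14 = 42 — OK.
3) U + P = 14 + 11 = 25; 25 ≤ 27 — OK.
4) U + S + V = 14 + 14 + 3 = 31 — OK.
5) P = 11 lies in [10, 14] — OK.
6) V + S = 3 + 14 = 17 — OK.
7) values 3 <= 11 <= 14 — OK.
8) 14 / 2 = 7, so 2 divides 14 — OK.
9) 14 = 5*2 + 4, so 5 does not divide 14 — violated.

Constraint 9 is violated.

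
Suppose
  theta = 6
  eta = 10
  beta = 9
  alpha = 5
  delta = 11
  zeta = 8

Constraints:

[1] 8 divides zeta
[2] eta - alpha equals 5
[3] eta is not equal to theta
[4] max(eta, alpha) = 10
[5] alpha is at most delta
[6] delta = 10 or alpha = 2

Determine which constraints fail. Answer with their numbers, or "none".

Constraint 6 does not hold.

[1] 8 / 8 = 1, so 8 divides 8 — holds.
[2] eta - alpha = 10 - 5 = 5 — holds.
[3] eta = 10, theta = 6; distinct — holds.
[4] max(10, 5) = 10 — holds.
[5] alpha = 5, delta = 11; 5 ≤ 11 — holds.
[6] delta = 11 ≠ 10 and alpha = 5 ≠ 2; both disjuncts false — fails.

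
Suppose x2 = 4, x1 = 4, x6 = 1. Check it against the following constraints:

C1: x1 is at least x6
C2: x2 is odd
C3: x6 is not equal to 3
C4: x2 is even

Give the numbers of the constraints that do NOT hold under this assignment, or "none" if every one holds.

C1: x1 = 4, x6 = 1; 4 ≥ 1  yes
C2: x2 = 4 is even  no
C3: x6 = 1, and 1 ≠ 3  yes
C4: x2 = 4 is even  yes

Constraint 2 is violated.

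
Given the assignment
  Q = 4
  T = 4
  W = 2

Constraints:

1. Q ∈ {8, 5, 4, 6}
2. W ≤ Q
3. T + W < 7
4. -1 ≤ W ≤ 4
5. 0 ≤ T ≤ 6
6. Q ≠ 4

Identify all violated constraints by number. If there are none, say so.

1. Q = 4 is in {8, 5, 4, 6} — holds.
2. W = 2, Q = 4; 2 ≤ 4 — holds.
3. T + W = 4 + 2 = 6; 6 < 7 — holds.
4. W = 2 lies in [-1, 4] — holds.
5. T = 4 lies in [0, 6] — holds.
6. Q = 4, but 4 is required to differ — does not hold.

Constraint 6 is violated.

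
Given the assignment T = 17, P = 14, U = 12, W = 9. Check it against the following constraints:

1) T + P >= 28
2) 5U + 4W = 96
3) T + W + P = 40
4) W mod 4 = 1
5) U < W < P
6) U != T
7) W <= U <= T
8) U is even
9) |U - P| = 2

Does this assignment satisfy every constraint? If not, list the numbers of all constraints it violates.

1) T + P = 17 + 14 = 31; 31 ≥ 28 — satisfied.
2) 5U + 4W = 5(12) + 4(9) = 96 — satisfied.
3) T + W + P = 17 + 9 + 14 = 40 — satisfied.
4) 9 mod 4 = 1 — satisfied.
5) values 12, 9, 14; U = 12 is not < W = 9 — violated.
6) U = 12, T = 17; distinct — satisfied.
7) values 9 <= 12 <= 17 — satisfied.
8) U = 12 is even — satisfied.
9) |12 - 14| = 2 — satisfied.

Constraint 5 does not hold.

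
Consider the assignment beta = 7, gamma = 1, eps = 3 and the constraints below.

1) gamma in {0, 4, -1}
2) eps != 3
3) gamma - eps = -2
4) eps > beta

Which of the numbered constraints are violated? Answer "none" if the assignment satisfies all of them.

Violated: 1, 2, 4.

1) gamma = 1 is not in {0, 4, -1} — fails.
2) eps = 3, but 3 is required to differ — fails.
3) gamma - eps = 1 - 3 = -2 — holds.
4) eps = 3, beta = 7; 3 ≤ 7 (want >) — fails.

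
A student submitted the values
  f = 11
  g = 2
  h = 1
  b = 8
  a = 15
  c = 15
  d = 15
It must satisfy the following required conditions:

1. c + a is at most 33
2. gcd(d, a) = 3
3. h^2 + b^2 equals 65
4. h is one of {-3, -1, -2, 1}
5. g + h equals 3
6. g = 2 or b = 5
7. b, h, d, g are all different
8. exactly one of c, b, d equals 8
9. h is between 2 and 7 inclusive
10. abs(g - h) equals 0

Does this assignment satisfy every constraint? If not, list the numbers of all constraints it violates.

1. c + a = 15 + 15 = 30; 30 ≤ 33 — holds.
2. gcd(15, 15) = 15, not 3 — does not hold.
3. h^2 + b^2 = 1^2 + 8^2 = 1 + 64 = 65 — holds.
4. h = 1 is in {-3, -1, -2, 1} — holds.
5. g + h = 2 + 1 = 3 — holds.
6. g = 2 = 2 (first disjunct) — holds.
7. values 8, 1, 15, 2 are pairwise distinct — holds.
8. c=15, b=8, d=15; 1 of them equals 8 — holds.
9. h = 1 is outside [2, 7] — does not hold.
10. abs(2 - 1) = 1, not 0 — does not hold.

Constraints 2, 9, and 10 do not hold.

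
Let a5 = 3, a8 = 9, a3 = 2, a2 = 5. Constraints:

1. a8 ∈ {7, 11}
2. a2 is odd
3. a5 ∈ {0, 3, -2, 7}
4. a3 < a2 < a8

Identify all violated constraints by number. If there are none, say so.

Constraint 1 does not hold.

1. a8 = 9 is not in {7, 11} — fails.
2. a2 = 5 is odd — holds.
3. a5 = 3 is in {0, 3, -2, 7} — holds.
4. values 2 < 5 < 9 — holds.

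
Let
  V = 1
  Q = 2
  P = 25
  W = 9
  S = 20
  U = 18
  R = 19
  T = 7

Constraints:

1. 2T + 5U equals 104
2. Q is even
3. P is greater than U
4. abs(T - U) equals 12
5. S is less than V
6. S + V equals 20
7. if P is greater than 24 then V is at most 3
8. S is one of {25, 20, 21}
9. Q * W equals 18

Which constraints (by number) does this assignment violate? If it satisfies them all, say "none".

1. 2T + 5U = 2(7) + 5(18) = 104 — holds.
2. Q = 2 is even — holds.
3. P = 25, U = 18; 25 > 18 — holds.
4. abs(7 - 18) = 11, not 12 — fails.
5. S = 20, V = 1; 20 ≥ 1 (want <) — fails.
6. S + V = 20 + 1 = 21, not 20 — fails.
7. P = 25 > 24, so we need V ≤ 3; V = 1 ≤ 3 — holds.
8. S = 20 is in {25, 20, 21} — holds.
9. Q * W = 2 * 9 = 18 — holds.

Violated: 4, 5, 6.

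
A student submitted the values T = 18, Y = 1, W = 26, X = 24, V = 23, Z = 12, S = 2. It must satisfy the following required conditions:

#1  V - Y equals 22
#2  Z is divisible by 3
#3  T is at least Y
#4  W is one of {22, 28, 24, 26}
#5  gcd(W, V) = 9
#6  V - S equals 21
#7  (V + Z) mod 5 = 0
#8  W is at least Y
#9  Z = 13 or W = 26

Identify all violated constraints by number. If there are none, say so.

#1 V - Y = 23 - 1 = 22  ✔
#2 12 / 3 = 4, so 3 divides 12  ✔
#3 T = 18, Y = 1; 18 ≥ 1  ✔
#4 W = 26 is in {22, 28, 24, 26}  ✔
#5 gcd(26, 23) = 1, not 9  ✘
#6 V - S = 23 - 2 = 21  ✔
#7 V + Z = 35; 35 mod 5 = 0  ✔
#8 W = 26, Y = 1; 26 ≥ 1  ✔
#9 Z = 12 ≠ 13, but W = 26 = 26 (second disjunct)  ✔

Constraint 5 is violated.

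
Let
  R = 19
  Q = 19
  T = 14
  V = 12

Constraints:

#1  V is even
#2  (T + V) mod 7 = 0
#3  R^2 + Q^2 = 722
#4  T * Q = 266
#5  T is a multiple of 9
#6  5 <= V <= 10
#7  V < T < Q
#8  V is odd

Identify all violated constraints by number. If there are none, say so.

#1 V = 12 is even — satisfied.
#2 T + V = 26; 26 mod 7 = 5, not 0 — violated.
#3 R^2 + Q^2 = 19^2 + 19^2 = 361 + 361 = 722 — satisfied.
#4 T * Q = 14 * 19 = 266 — satisfied.
#5 14 = 9*1 + 5, so 9 does not divide 14 — violated.
#6 V = 12 is outside [5, 10] — violated.
#7 values 12 < 14 < 19 — satisfied.
#8 V = 12 is even — violated.

The assignment fails constraints 2, 5, 6, and 8.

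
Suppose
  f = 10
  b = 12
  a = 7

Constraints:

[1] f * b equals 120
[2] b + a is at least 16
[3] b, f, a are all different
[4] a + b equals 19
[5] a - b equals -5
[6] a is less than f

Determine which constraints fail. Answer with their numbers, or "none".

[1] f * b = 10 * 12 = 120  OK
[2] b + a = 12 + 7 = 19; 19 ≥ 16  OK
[3] values 12, 10, 7 are pairwise distinct  OK
[4] a + b = 7 + 12 = 19  OK
[5] a - b = 7 - 12 = -5  OK
[6] a = 7, f = 10; 7 < 10  OK

No violations.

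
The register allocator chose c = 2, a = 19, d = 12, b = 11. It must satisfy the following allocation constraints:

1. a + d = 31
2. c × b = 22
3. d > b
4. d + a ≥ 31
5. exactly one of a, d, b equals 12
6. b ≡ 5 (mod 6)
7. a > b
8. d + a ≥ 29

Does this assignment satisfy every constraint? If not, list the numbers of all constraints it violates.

None — every constraint holds.

1. a + d = 19 + 12 = 31  true
2. c × b = 2 × 11 = 22  true
3. d = 12, b = 11; 12 > 11  true
4. d + a = 12 + 19 = 31; 31 ≥ 31  true
5. a=19, d=12, b=11; 1 of them equals 12  true
6. 11 mod 6 = 5  true
7. a = 19, b = 11; 19 > 11  true
8. d + a = 12 + 19 = 31; 31 ≥ 29  true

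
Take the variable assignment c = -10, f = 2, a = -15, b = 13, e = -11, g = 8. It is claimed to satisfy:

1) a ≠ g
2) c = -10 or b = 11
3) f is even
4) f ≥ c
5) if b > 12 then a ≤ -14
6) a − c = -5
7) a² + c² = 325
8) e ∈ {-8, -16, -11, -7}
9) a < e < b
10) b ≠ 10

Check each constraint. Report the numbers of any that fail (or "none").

None — every constraint holds.

1) a = -15, g = 8; distinct  true
2) c = -10 = -10 (first disjunct)  true
3) f = 2 is even  true
4) f = 2, c = -10; 2 ≥ -10  true
5) b = 13 > 12, so we need a ≤ -14; a = -15 ≤ -14  true
6) a − c = -15 − (-10) = -5  true
7) a² + c² = (-15)² + (-10)² = 225 + 100 = 325  true
8) e = -11 is in {-8, -16, -11, -7}  true
9) values -15 < -11 < 13  true
10) b = 13, and 13 ≠ 10  true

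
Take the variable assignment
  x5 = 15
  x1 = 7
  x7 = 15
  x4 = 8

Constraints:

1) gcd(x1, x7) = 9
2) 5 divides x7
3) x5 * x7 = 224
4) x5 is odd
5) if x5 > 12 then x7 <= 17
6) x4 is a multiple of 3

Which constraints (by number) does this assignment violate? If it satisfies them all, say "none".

Constraints 1, 3, 6 do not hold.

1) gcd(7, 15) = 1, not 9 — violated.
2) 15 / 5 = 3, so 5 divides 15 — OK.
3) x5 * x7 = 15 * 15 = 225, not 224 — violated.
4) x5 = 15 is odd — OK.
5) x5 = 15 > 12, so we need x7 ≤ 17; x7 = 15 ≤ 17 — OK.
6) 8 = 3*2 + 2, so 3 does not divide 8 — violated.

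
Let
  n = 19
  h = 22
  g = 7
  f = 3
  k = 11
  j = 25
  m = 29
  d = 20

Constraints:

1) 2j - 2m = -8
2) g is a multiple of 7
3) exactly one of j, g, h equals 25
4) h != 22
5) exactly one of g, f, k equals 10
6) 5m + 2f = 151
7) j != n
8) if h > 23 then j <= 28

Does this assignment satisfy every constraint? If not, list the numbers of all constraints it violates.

No — constraints 4, 5 are not satisfied.

1) 2j - 2m = 2(25) - 2(29) = -8 — OK.
2) 7 / 7 = 1, so 7 divides 7 — OK.
3) j=25, g=7, h=22; 1 of them equals 25 — OK.
4) h = 22, but 22 is required to differ — violated.
5) g=7, f=3, k=11; 0 of them equal 10, not exactly one — violated.
6) 5m + 2f = 5(29) + 2(3) = 151 — OK.
7) j = 25, n = 19; distinct — OK.
8) h = 22, not > 23; antecedent false, conditional vacuously true — OK.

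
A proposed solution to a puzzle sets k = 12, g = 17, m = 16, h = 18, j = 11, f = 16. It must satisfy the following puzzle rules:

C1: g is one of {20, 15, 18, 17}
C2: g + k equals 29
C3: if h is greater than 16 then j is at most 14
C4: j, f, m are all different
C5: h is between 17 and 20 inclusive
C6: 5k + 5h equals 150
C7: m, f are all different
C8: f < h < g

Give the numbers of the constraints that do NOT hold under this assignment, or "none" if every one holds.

C1: g = 17 is in {20, 15, 18, 17}  holds
C2: g + k = 17 + 12 = 29  holds
C3: h = 18 > 16, so we need j ≤ 14; j = 11 ≤ 14  holds
C4: f = m = 16, not all different  fails
C5: h = 18 lies in [17, 20]  holds
C6: 5k + 5h = 5(12) + 5(18) = 150  holds
C7: m = f = 16, not all different  fails
C8: values 16, 18, 17; h = 18 is not < g = 17  fails

Violated: 4, 7, 8.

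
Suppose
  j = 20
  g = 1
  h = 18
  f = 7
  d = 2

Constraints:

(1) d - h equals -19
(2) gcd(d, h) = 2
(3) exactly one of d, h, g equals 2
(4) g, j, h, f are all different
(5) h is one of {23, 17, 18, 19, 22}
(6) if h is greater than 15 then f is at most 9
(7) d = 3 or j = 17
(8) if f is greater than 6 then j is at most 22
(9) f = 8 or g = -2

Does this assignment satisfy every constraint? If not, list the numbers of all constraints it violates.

Constraints 1, 7, and 9 are violated.

(1) d - h = 2 - 18 = -16, not -19  fails
(2) gcd(2, 18) = 2  holds
(3) d=2, h=18, g=1; 1 of them equals 2  holds
(4) values 1, 20, 18, 7 are pairwise distinct  holds
(5) h = 18 is in {23, 17, 18, 19, 22}  holds
(6) h = 18 > 15, so we need f ≤ 9; f = 7 ≤ 9  holds
(7) d = 2 ≠ 3 and j = 20 ≠ 17; both disjuncts false  fails
(8) f = 7 > 6, so we need j ≤ 22; j = 20 ≤ 22  holds
(9) f = 7 ≠ 8 and g = 1 ≠ -2; both disjuncts false  fails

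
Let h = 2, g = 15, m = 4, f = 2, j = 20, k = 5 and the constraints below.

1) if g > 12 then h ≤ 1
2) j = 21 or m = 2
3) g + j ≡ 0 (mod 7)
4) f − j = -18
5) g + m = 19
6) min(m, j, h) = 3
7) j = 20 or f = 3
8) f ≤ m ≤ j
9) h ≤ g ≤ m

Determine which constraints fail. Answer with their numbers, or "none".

1) g = 15 > 12, so we need h ≤ 1; but h = 2 > 1 — violated.
2) j = 20 ≠ 21 and m = 4 ≠ 2; both disjuncts false — violated.
3) g + j = 35; 35 mod 7 = 0 — satisfied.
4) f − j = 2 − 20 = -18 — satisfied.
5) g + m = 15 + 4 = 19 — satisfied.
6) min(4, 20, 2) = 2, not 3 — violated.
7) j = 20 = 20 (first disjunct) — satisfied.
8) values 2 ≤ 4 ≤ 20 — satisfied.
9) values 2, 15, 4; g = 15 is not ≤ m = 4 — violated.

No — constraints 1, 2, 6, and 9 are not satisfied.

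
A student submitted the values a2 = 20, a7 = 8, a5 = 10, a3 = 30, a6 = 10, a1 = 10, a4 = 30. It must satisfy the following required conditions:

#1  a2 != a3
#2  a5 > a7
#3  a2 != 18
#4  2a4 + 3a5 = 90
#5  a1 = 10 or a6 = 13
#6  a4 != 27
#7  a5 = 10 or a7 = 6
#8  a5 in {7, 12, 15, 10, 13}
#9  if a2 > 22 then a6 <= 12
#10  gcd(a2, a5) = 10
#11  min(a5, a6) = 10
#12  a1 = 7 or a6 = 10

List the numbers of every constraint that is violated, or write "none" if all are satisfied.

None — every constraint holds.

#1 a2 = 20, a3 = 30; distinct — holds.
#2 a5 = 10, a7 = 8; 10 > 8 — holds.
#3 a2 = 20, and 20 ≠ 18 — holds.
#4 2a4 + 3a5 = 2(30) + 3(10) = 90 — holds.
#5 a1 = 10 = 10 (first disjunct) — holds.
#6 a4 = 30, and 30 ≠ 27 — holds.
#7 a5 = 10 = 10 (first disjunct) — holds.
#8 a5 = 10 is in {7, 12, 15, 10, 13} — holds.
#9 a2 = 20, not > 22; antecedent false, conditional vacuously true — holds.
#10 gcd(20, 10) = 10 — holds.
#11 min(10, 10) = 10 — holds.
#12 a1 = 10 ≠ 7, but a6 = 10 = 10 (second disjunct) — holds.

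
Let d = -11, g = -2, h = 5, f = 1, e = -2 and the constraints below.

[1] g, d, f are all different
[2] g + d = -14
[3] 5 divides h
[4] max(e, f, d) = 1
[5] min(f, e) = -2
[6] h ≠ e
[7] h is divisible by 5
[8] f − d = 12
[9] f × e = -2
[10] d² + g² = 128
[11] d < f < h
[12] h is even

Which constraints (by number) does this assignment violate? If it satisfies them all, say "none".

[1] values -2, -11, 1 are pairwise distinct  ✔
[2] g + d = -2 + (-11) = -13, not -14  ✘
[3] 5 / 5 = 1, so 5 divides 5  ✔
[4] max(-2, 1, -11) = 1  ✔
[5] min(1, -2) = -2  ✔
[6] h = 5, e = -2; distinct  ✔
[7] 5 / 5 = 1, so 5 divides 5  ✔
[8] f − d = 1 − (-11) = 12  ✔
[9] f × e = 1 × (-2) = -2  ✔
[10] d² + g² = (-11)² + (-2)² = 121 + 4 = 125, not 128  ✘
[11] values -11 < 1 < 5  ✔
[12] h = 5 is odd  ✘

Constraints 2, 10, 12 do not hold.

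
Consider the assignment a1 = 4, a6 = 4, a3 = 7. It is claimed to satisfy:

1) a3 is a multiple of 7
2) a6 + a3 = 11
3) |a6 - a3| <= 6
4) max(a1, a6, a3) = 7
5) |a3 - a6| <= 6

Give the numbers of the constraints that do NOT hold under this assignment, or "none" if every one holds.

1) 7 / 7 = 1, so 7 divides 7 — satisfied.
2) a6 + a3 = 4 + 7 = 11 — satisfied.
3) |4 - 7| = 3; 3 ≤ 6 — satisfied.
4) max(4, 4, 7) = 7 — satisfied.
5) |7 - 4| = 3; 3 ≤ 6 — satisfied.

None — every constraint holds.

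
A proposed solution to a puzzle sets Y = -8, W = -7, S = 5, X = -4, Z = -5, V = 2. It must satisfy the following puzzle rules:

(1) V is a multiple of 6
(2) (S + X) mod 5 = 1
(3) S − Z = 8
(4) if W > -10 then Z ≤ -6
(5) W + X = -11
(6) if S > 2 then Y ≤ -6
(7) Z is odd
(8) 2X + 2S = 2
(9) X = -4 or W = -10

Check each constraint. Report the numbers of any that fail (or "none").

Constraints 1, 3, 4 do not hold.

(1) 2 = 6×0 + 2, so 6 does not divide 2 — violated.
(2) S + X = 1; 1 mod 5 = 1 — OK.
(3) S − Z = 5 − (-5) = 10, not 8 — violated.
(4) W = -7 > -10, so we need Z ≤ -6; but Z = -5 > -6 — violated.
(5) W + X = -7 + (-4) = -11 — OK.
(6) S = 5 > 2, so we need Y ≤ -6; Y = -8 ≤ -6 — OK.
(7) Z = -5 is odd — OK.
(8) 2X + 2S = 2(-4) + 2(5) = 2 — OK.
(9) X = -4 = -4 (first disjunct) — OK.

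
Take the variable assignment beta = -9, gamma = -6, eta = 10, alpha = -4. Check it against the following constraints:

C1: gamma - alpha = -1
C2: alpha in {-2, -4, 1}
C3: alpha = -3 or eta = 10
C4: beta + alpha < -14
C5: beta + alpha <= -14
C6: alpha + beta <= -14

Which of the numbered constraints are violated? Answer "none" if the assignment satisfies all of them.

The assignment fails constraints 1, 4, 5, 6.

C1: gamma - alpha = -6 - (-4) = -2, not -1  false
C2: alpha = -4 is in {-2, -4, 1}  true
C3: alpha = -4 ≠ -3, but eta = 10 = 10 (second disjunct)  true
C4: beta + alpha = -9 + (-4) = -13; -13 ≥ -14, bound -14 not met  false
C5: beta + alpha = -9 + (-4) = -13; -13 > -14, bound -14 not met  false
C6: alpha + beta = -4 + (-9) = -13; -13 > -14, bound -14 not met  false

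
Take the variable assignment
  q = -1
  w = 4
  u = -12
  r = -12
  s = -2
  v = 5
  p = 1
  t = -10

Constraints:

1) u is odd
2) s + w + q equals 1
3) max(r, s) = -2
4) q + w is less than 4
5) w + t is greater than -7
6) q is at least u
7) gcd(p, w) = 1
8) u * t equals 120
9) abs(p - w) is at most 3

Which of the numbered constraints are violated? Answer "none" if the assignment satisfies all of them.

1) u = -12 is even — violated.
2) s + w + q = -2 + 4 + (-1) = 1 — OK.
3) max(-12, -2) = -2 — OK.
4) q + w = -1 + 4 = 3; 3 < 4 — OK.
5) w + t = 4 + (-10) = -6; -6 > -7 — OK.
6) q = -1, u = -12; -1 ≥ -12 — OK.
7) gcd(1, 4) = 1 — OK.
8) u * t = -12 * (-10) = 120 — OK.
9) abs(1 - 4) = 3; 3 ≤ 3 — OK.

Constraint 1 is violated.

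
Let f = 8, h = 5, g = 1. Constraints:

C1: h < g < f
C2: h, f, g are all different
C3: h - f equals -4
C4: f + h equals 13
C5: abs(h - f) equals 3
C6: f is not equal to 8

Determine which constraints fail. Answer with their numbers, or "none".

C1: values 5, 1, 8; h = 5 is not < g = 1  ✘
C2: values 5, 8, 1 are pairwise distinct  ✔
C3: h - f = 5 - 8 = -3, not -4  ✘
C4: f + h = 8 + 5 = 13  ✔
C5: abs(5 - 8) = 3  ✔
C6: f = 8, but 8 is required to differ  ✘

No — constraints 1, 3, and 6 are not satisfied.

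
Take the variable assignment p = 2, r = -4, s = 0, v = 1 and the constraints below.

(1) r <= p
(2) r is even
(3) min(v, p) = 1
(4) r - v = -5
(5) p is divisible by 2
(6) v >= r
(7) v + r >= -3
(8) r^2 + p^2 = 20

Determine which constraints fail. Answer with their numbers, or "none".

(1) r = -4, p = 2; -4 ≤ 2  yes
(2) r = -4 is even  yes
(3) min(1, 2) = 1  yes
(4) r - v = -4 - 1 = -5  yes
(5) 2 / 2 = 1, so 2 divides 2  yes
(6) v = 1, r = -4; 1 ≥ -4  yes
(7) v + r = 1 + (-4) = -3; -3 ≥ -3  yes
(8) r^2 + p^2 = (-4)^2 + 2^2 = 16 + 4 = 20  yes

No violations.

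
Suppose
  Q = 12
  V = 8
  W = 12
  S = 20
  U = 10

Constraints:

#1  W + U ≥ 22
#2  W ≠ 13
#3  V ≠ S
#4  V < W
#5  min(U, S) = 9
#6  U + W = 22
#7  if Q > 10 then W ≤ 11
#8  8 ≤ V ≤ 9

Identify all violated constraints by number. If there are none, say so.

#1 W + U = 12 + 10 = 22; 22 ≥ 22 — satisfied.
#2 W = 12, and 12 ≠ 13 — satisfied.
#3 V = 8, S = 20; distinct — satisfied.
#4 V = 8, W = 12; 8 < 12 — satisfied.
#5 min(10, 20) = 10, not 9 — violated.
#6 U + W = 10 + 12 = 22 — satisfied.
#7 Q = 12 > 10, so we need W ≤ 11; but W = 12 > 11 — violated.
#8 V = 8 lies in [8, 9] — satisfied.

The assignment fails constraints 5 and 7.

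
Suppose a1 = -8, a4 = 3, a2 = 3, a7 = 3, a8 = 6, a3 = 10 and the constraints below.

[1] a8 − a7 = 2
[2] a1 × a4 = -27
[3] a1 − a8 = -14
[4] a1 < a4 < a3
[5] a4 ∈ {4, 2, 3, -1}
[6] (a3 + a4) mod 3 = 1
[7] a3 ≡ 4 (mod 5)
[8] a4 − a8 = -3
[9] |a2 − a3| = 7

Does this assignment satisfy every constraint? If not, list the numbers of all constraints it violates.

[1] a8 − a7 = 6 − 3 = 3, not 2  no
[2] a1 × a4 = -8 × 3 = -24, not -27  no
[3] a1 − a8 = -8 − 6 = -14  yes
[4] values -8 < 3 < 10  yes
[5] a4 = 3 is in {4, 2, 3, -1}  yes
[6] a3 + a4 = 13; 13 mod 3 = 1  yes
[7] 10 mod 5 = 0, not 4  no
[8] a4 − a8 = 3 − 6 = -3  yes
[9] |3 − 10| = 7  yes

The assignment fails constraints 1, 2, and 7.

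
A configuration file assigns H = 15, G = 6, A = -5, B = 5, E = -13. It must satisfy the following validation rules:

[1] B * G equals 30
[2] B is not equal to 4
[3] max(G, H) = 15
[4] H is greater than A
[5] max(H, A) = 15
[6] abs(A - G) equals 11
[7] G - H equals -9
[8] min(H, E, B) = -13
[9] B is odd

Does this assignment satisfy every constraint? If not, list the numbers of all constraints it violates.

[1] B * G = 5 * 6 = 30  OK
[2] B = 5, and 5 ≠ 4  OK
[3] max(6, 15) = 15  OK
[4] H = 15, A = -5; 15 > -5  OK
[5] max(15, -5) = 15  OK
[6] abs(-5 - 6) = 11  OK
[7] G - H = 6 - 15 = -9  OK
[8] min(15, -13, 5) = -13  OK
[9] B = 5 is odd  OK

The assignment satisfies every constraint.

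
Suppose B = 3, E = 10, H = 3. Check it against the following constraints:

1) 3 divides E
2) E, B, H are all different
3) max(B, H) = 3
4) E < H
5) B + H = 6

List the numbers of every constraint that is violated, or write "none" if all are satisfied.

1) 10 = 3*3 + 1, so 3 does not divide 10 — violated.
2) B = H = 3, not all different — violated.
3) max(3, 3) = 3 — satisfied.
4) E = 10, H = 3; 10 ≥ 3 (want <) — violated.
5) B + H = 3 + 3 = 6 — satisfied.

No — constraints 1, 2, 4 are not satisfied.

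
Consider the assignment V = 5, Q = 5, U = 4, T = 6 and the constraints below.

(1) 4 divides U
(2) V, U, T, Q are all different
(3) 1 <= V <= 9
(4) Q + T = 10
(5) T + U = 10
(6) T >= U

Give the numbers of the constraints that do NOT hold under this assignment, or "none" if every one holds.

Violated: 2 and 4.

(1) 4 / 4 = 1, so 4 divides 4 — OK.
(2) V = Q = 5, not all different — violated.
(3) V = 5 lies in [1, 9] — OK.
(4) Q + T = 5 + 6 = 11, not 10 — violated.
(5) T + U = 6 + 4 = 10 — OK.
(6) T = 6, U = 4; 6 ≥ 4 — OK.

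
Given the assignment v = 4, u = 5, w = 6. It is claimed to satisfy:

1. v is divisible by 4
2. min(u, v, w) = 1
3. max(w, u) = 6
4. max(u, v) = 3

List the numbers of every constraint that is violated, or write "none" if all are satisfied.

Constraints 2 and 4 are violated.

1. 4 / 4 = 1, so 4 divides 4  holds
2. min(5, 4, 6) = 4, not 1  fails
3. max(6, 5) = 6  holds
4. max(5, 4) = 5, not 3  fails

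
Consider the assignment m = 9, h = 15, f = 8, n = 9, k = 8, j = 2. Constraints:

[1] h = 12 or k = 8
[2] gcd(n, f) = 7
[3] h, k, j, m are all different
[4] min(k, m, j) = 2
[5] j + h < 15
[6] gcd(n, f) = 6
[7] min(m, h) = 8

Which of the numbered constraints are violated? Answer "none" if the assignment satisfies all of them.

Constraints 2, 5, 6, and 7 are violated.

[1] h = 15 ≠ 12, but k = 8 = 8 (second disjunct)  holds
[2] gcd(9, 8) = 1, not 7  fails
[3] values 15, 8, 2, 9 are pairwise distinct  holds
[4] min(8, 9, 2) = 2  holds
[5] j + h = 2 + 15 = 17; 17 ≥ 15, bound 15 not met  fails
[6] gcd(9, 8) = 1, not 6  fails
[7] min(9, 15) = 9, not 8  fails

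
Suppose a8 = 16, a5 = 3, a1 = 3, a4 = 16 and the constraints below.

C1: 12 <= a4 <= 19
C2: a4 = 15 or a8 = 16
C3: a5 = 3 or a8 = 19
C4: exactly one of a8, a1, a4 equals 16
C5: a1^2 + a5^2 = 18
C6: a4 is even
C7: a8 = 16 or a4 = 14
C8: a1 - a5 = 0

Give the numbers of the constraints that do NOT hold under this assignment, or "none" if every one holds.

No — constraint 4 is not satisfied.

C1: a4 = 16 lies in [12, 19] — satisfied.
C2: a4 = 16 ≠ 15, but a8 = 16 = 16 (second disjunct) — satisfied.
C3: a5 = 3 = 3 (first disjunct) — satisfied.
C4: a8=16, a1=3, a4=16; 2 of them equal 16, not exactly one — violated.
C5: a1^2 + a5^2 = 3^2 + 3^2 = 9 + 9 = 18 — satisfied.
C6: a4 = 16 is even — satisfied.
C7: a8 = 16 = 16 (first disjunct) — satisfied.
C8: a1 - a5 = 3 - 3 = 0 — satisfied.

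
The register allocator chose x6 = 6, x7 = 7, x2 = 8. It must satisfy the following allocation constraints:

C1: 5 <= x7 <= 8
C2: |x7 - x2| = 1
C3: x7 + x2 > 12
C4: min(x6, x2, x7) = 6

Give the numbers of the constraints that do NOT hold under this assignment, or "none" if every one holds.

All constraints are satisfied.

C1: x7 = 7 lies in [5, 8] — satisfied.
C2: |7 - 8| = 1 — satisfied.
C3: x7 + x2 = 7 + 8 = 15; 15 > 12 — satisfied.
C4: min(6, 8, 7) = 6 — satisfied.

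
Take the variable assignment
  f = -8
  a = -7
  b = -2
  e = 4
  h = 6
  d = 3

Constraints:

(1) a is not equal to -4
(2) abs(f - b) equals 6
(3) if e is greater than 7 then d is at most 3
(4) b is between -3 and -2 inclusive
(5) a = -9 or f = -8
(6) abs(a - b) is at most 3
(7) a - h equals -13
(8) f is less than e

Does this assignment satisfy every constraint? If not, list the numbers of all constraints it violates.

Constraint 6 is violated.

(1) a = -7, and -7 ≠ -4 — holds.
(2) abs(-8 - (-2)) = 6 — holds.
(3) e = 4, not > 7; antecedent false, conditional vacuously true — holds.
(4) b = -2 lies in [-3, -2] — holds.
(5) a = -7 ≠ -9, but f = -8 = -8 (second disjunct) — holds.
(6) abs(-7 - (-2)) = 5; 5 > 3, exceeds bound 3 — fails.
(7) a - h = -7 - 6 = -13 — holds.
(8) f = -8, e = 4; -8 < 4 — holds.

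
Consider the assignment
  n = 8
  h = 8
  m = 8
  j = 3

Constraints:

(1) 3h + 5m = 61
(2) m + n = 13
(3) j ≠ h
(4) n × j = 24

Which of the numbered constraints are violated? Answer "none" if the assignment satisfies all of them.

(1) 3h + 5m = 3(8) + 5(8) = 64, not 61 — violated.
(2) m + n = 8 + 8 = 16, not 13 — violated.
(3) j = 3, h = 8; distinct — satisfied.
(4) n × j = 8 × 3 = 24 — satisfied.

No — constraints 1, 2 are not satisfied.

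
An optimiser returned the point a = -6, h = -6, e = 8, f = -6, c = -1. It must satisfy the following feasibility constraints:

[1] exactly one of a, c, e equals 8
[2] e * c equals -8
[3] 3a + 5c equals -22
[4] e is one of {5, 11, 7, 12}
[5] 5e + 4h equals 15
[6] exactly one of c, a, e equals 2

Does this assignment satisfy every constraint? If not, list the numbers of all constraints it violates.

[1] a=-6, c=-1, e=8; 1 of them equals 8 — satisfied.
[2] e * c = 8 * (-1) = -8 — satisfied.
[3] 3a + 5c = 3(-6) + 5(-1) = -23, not -22 — violated.
[4] e = 8 is not in {5, 11, 7, 12} — violated.
[5] 5e + 4h = 5(8) + 4(-6) = 16, not 15 — violated.
[6] c=-1, a=-6, e=8; 0 of them equal 2, not exactly one — violated.

Violated: 3, 4, 5, and 6.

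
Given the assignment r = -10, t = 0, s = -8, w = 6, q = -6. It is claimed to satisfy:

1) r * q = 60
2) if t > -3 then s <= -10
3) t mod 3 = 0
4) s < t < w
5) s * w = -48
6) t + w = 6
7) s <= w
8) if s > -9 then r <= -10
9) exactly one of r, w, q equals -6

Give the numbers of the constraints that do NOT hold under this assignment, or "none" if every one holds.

Constraint 2 does not hold.

1) r * q = -10 * (-6) = 60  true
2) t = 0 > -3, so we need s ≤ -10; but s = -8 > -10  false
3) 0 mod 3 = 0  true
4) values -8 < 0 < 6  true
5) s * w = -8 * 6 = -48  true
6) t + w = 0 + 6 = 6  true
7) s = -8, w = 6; -8 ≤ 6  true
8) s = -8 > -9, so we need r ≤ -10; r = -10 ≤ -10  true
9) r=-10, w=6, q=-6; 1 of them equals -6  true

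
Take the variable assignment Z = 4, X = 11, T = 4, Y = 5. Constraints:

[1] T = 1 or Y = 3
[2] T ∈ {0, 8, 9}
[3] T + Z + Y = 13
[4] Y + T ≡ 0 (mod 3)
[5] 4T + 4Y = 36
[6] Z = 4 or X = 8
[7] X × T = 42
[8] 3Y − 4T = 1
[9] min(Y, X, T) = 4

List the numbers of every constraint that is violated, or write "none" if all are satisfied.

[1] T = 4 ≠ 1 and Y = 5 ≠ 3; both disjuncts false — violated.
[2] T = 4 is not in {0, 8, 9} — violated.
[3] T + Z + Y = 4 + 4 + 5 = 13 — OK.
[4] Y + T = 9; 9 mod 3 = 0 — OK.
[5] 4T + 4Y = 4(4) + 4(5) = 36 — OK.
[6] Z = 4 = 4 (first disjunct) — OK.
[7] X × T = 11 × 4 = 44, not 42 — violated.
[8] 3Y − 4T = 3(5) − 4(4) = -1, not 1 — violated.
[9] min(5, 11, 4) = 4 — OK.

No — constraints 1, 2, 7, and 8 are not satisfied.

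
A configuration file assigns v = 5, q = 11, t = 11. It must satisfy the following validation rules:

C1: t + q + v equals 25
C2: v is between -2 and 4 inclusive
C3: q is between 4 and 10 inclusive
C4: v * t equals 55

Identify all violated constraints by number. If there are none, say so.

The assignment fails constraints 1, 2, 3.

C1: t + q + v = 11 + 11 + 5 = 27, not 25 — fails.
C2: v = 5 is outside [-2, 4] — fails.
C3: q = 11 is outside [4, 10] — fails.
C4: v * t = 5 * 11 = 55 — holds.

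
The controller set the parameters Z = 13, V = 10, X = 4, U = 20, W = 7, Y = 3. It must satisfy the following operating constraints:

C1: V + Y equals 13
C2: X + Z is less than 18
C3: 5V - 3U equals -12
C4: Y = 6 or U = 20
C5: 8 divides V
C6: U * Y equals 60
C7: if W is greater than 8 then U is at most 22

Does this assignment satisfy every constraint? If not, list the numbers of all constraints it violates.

C1: V + Y = 10 + 3 = 13  holds
C2: X + Z = 4 + 13 = 17; 17 < 18  holds
C3: 5V - 3U = 5(10) - 3(20) = -10, not -12  fails
C4: Y = 3 ≠ 6, but U = 20 = 20 (second disjunct)  holds
C5: 10 = 8*1 + 2, so 8 does not divide 10  fails
C6: U * Y = 20 * 3 = 60  holds
C7: W = 7, not > 8; antecedent false, conditional vacuously true  holds

Violated: 3 and 5.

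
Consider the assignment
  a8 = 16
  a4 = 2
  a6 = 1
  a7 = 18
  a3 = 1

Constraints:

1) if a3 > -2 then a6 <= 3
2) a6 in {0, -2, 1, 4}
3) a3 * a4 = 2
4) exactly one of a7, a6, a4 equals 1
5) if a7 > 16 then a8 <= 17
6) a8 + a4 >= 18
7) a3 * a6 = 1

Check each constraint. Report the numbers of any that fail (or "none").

1) a3 = 1 > -2, so we need a6 ≤ 3; a6 = 1 ≤ 3 — holds.
2) a6 = 1 is in {0, -2, 1, 4} — holds.
3) a3 * a4 = 1 * 2 = 2 — holds.
4) a7=18, a6=1, a4=2; 1 of them equals 1 — holds.
5) a7 = 18 > 16, so we need a8 ≤ 17; a8 = 16 ≤ 17 — holds.
6) a8 + a4 = 16 + 2 = 18; 18 ≥ 18 — holds.
7) a3 * a6 = 1 * 1 = 1 — holds.

Yes — all constraints hold.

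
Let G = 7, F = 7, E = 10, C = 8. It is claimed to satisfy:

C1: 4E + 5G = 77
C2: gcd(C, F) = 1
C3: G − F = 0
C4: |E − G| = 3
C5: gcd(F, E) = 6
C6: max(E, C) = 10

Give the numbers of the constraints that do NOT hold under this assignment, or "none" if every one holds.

C1: 4E + 5G = 4(10) + 5(7) = 75, not 77  ✗
C2: gcd(8, 7) = 1  ✓
C3: G − F = 7 − 7 = 0  ✓
C4: |10 − 7| = 3  ✓
C5: gcd(7, 10) = 1, not 6  ✗
C6: max(10, 8) = 10  ✓

Violated: 1, 5.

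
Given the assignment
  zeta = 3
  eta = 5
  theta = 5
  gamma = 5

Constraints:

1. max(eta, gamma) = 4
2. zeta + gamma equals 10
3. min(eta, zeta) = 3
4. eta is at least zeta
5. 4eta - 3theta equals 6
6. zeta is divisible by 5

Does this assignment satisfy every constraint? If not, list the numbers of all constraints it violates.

Violated: 1, 2, 5, and 6.

1. max(5, 5) = 5, not 4 — does not hold.
2. zeta + gamma = 3 + 5 = 8, not 10 — does not hold.
3. min(5, 3) = 3 — holds.
4. eta = 5, zeta = 3; 5 ≥ 3 — holds.
5. 4eta - 3theta = 4(5) - 3(5) = 5, not 6 — does not hold.
6. 3 = 5*0 + 3, so 5 does not divide 3 — does not hold.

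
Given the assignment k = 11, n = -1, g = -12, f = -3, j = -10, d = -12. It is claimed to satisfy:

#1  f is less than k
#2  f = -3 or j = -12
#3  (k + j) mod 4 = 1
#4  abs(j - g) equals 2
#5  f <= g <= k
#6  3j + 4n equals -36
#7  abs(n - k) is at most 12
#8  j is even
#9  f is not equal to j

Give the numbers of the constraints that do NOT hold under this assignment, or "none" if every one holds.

No — constraints 5 and 6 are not satisfied.

#1 f = -3, k = 11; -3 < 11  OK
#2 f = -3 = -3 (first disjunct)  OK
#3 k + j = 1; 1 mod 4 = 1  OK
#4 abs(-10 - (-12)) = 2  OK
#5 values -3, -12, 11; f = -3 is not <= g = -12  FAIL
#6 3j + 4n = 3(-10) + 4(-1) = -34, not -36  FAIL
#7 abs(-1 - 11) = 12; 12 ≤ 12  OK
#8 j = -10 is even  OK
#9 f = -3, j = -10; distinct  OK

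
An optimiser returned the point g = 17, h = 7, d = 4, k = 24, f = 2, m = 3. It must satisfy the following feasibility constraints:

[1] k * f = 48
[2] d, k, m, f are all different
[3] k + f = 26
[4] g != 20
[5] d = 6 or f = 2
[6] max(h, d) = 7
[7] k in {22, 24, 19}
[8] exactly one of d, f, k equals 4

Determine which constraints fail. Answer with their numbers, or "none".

[1] k * f = 24 * 2 = 48  ✓
[2] values 4, 24, 3, 2 are pairwise distinct  ✓
[3] k + f = 24 + 2 = 26  ✓
[4] g = 17, and 17 ≠ 20  ✓
[5] d = 4 ≠ 6, but f = 2 = 2 (second disjunct)  ✓
[6] max(7, 4) = 7  ✓
[7] k = 24 is in {22, 24, 19}  ✓
[8] d=4, f=2, k=24; 1 of them equals 4  ✓

No violations.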